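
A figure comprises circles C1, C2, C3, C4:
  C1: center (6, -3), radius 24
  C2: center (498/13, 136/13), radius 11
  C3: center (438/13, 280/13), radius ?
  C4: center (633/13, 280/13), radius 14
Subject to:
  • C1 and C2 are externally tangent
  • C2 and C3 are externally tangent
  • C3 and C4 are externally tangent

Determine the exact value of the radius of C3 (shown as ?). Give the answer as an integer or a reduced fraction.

1

1. [ext C2·C3]  r_C3² + 22r_C3 − 23 = 0  ⇒  r_C3 = 1 (r>0 drops 1)
2. [ext C3·C4]  r_C3² + 28r_C3 − 29 = 0  ⇒  r_C3 = 1 (r>0 drops 1)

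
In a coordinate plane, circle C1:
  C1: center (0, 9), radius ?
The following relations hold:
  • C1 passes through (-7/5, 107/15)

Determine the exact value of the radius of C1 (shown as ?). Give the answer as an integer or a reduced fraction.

1. [C1∋P]  r_C1² − 49/9 = 0  ⇒  r_C1 = 7/3 (r>0 drops 1)

7/3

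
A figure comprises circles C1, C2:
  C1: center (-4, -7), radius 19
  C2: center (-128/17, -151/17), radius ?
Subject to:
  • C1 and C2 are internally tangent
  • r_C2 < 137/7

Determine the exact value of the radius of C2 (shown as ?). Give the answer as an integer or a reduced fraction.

15

1. [int C1,C2]  r_C2² − 38r_C2 + 345 = 0  ⇒  r_C2 = 15 or 23
2. given r_C2 < 137/7: keep 15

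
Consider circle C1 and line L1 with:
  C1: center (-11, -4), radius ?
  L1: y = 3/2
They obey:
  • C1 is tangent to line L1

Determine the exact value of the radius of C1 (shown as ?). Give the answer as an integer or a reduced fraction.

11/2

1. [C1‖L1]  r_C1² − 121/4 = 0  ⇒  r_C1 = 11/2 (r>0 drops 1)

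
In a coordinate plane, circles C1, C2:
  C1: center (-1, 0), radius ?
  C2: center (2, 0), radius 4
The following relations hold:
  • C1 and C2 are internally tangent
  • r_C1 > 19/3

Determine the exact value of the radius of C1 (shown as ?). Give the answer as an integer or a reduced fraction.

1. [int C1,C2]  r_C1² − 8r_C1 + 7 = 0  ⇒  r_C1 = 1 or 7
2. given r_C1 > 19/3: keep 7

7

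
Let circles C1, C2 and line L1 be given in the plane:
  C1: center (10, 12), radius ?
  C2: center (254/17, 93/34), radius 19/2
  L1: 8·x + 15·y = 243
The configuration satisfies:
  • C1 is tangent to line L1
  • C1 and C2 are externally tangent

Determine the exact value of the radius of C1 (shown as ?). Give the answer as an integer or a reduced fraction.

1

1. [C1‖L1]  r_C1² − 1 = 0  ⇒  r_C1 = 1 (r>0 drops 1)
2. [ext C1·C2]  r_C1² + 19r_C1 − 20 = 0  ⇒  r_C1 = 1 (r>0 drops 1)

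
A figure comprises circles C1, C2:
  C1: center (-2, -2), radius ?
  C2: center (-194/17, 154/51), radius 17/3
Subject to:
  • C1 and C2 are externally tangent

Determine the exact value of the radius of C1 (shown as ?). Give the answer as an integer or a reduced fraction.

5

1. [ext C1·C2]  r_C1² + (34/3)r_C1 − 245/3 = 0  ⇒  r_C1 = 5 (r>0 drops 1)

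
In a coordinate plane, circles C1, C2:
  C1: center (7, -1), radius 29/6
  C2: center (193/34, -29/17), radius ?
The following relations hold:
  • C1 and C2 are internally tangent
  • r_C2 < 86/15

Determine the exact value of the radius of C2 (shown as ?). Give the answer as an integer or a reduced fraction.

1. [int C1,C2]  r_C2² − (29/3)r_C2 + 190/9 = 0  ⇒  r_C2 = 10/3 or 19/3
2. given r_C2 < 86/15: keep 10/3

10/3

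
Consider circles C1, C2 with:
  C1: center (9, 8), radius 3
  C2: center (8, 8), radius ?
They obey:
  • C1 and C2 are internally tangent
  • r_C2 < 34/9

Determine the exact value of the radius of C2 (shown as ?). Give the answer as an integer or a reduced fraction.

1. [int C1,C2]  r_C2² − 6r_C2 + 8 = 0  ⇒  r_C2 = 2 or 4
2. given r_C2 < 34/9: keep 2

2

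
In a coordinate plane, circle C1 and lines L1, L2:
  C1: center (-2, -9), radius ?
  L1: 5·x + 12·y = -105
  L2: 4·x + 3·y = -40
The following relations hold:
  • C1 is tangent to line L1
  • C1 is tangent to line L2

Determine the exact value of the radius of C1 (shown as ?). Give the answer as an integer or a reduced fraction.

1. [C1‖L1]  r_C1² − 1 = 0  ⇒  r_C1 = 1 (r>0 drops 1)
2. [C1‖L2]  r_C1² − 1 = 0  ⇒  r_C1 = 1 (r>0 drops 1)

1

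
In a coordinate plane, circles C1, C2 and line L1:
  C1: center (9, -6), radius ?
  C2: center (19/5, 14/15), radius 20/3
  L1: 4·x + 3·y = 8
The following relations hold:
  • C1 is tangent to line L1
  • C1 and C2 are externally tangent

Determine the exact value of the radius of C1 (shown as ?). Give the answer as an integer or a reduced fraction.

2

1. [C1‖L1]  r_C1² − 4 = 0  ⇒  r_C1 = 2 (r>0 drops 1)
2. [ext C1·C2]  r_C1² + (40/3)r_C1 − 92/3 = 0  ⇒  r_C1 = 2 (r>0 drops 1)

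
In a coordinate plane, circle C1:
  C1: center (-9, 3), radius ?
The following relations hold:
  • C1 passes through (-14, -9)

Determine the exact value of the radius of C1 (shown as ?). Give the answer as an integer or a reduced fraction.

1. [C1∋P]  r_C1² − 169 = 0  ⇒  r_C1 = 13 (r>0 drops 1)

13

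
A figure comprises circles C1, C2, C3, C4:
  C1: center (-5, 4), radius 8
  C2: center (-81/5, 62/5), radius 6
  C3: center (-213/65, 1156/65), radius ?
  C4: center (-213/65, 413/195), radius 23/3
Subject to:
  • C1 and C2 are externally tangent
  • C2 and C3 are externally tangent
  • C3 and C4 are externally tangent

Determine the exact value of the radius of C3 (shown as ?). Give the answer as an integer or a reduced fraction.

8

1. [ext C2·C3]  r_C3² + 12r_C3 − 160 = 0  ⇒  r_C3 = 8 (r>0 drops 1)
2. [ext C3·C4]  r_C3² + (46/3)r_C3 − 560/3 = 0  ⇒  r_C3 = 8 (r>0 drops 1)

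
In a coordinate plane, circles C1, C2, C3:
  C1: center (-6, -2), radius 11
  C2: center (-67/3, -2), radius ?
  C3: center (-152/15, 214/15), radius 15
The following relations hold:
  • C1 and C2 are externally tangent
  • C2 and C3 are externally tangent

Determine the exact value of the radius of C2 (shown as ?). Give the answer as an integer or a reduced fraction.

1. [ext C1·C2]  r_C2² + 22r_C2 − 1312/9 = 0  ⇒  r_C2 = 16/3 (r>0 drops 1)
2. [ext C2·C3]  r_C2² + 30r_C2 − 1696/9 = 0  ⇒  r_C2 = 16/3 (r>0 drops 1)

16/3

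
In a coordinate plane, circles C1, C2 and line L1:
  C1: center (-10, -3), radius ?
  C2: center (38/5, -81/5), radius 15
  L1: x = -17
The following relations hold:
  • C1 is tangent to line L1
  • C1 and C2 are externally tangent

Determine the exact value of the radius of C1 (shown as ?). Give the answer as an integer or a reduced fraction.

7

1. [C1‖L1]  r_C1² − 49 = 0  ⇒  r_C1 = 7 (r>0 drops 1)
2. [ext C1·C2]  r_C1² + 30r_C1 − 259 = 0  ⇒  r_C1 = 7 (r>0 drops 1)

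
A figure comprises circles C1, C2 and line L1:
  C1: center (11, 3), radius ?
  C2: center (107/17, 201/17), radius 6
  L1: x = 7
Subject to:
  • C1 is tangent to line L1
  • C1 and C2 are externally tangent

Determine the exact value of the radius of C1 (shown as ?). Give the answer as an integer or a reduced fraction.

4

1. [C1‖L1]  r_C1² − 16 = 0  ⇒  r_C1 = 4 (r>0 drops 1)
2. [ext C1·C2]  r_C1² + 12r_C1 − 64 = 0  ⇒  r_C1 = 4 (r>0 drops 1)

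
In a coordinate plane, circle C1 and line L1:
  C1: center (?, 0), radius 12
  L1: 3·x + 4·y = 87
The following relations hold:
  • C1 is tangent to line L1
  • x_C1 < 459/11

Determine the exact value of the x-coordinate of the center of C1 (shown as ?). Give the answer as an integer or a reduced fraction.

1. [C1‖L1]  x_C1² − 58x_C1 + 441 = 0  ⇒  x_C1 = 9 or 49
2. given x_C1 < 459/11: keep 9

9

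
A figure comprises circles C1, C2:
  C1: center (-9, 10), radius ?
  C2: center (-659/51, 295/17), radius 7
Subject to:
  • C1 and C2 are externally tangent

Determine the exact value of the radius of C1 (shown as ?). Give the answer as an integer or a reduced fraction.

1. [ext C1·C2]  r_C1² + 14r_C1 − 184/9 = 0  ⇒  r_C1 = 4/3 (r>0 drops 1)

4/3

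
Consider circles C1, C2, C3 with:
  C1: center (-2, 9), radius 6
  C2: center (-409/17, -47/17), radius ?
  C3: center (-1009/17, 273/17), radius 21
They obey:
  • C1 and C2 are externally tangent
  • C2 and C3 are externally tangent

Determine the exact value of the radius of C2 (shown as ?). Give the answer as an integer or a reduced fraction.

19

1. [ext C1·C2]  r_C2² + 12r_C2 − 589 = 0  ⇒  r_C2 = 19 (r>0 drops 1)
2. [ext C2·C3]  r_C2² + 42r_C2 − 1159 = 0  ⇒  r_C2 = 19 (r>0 drops 1)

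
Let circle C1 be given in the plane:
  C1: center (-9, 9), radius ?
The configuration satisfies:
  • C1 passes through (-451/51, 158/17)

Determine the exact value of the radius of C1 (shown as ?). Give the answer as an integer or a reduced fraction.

1. [C1∋P]  r_C1² − 1/9 = 0  ⇒  r_C1 = 1/3 (r>0 drops 1)

1/3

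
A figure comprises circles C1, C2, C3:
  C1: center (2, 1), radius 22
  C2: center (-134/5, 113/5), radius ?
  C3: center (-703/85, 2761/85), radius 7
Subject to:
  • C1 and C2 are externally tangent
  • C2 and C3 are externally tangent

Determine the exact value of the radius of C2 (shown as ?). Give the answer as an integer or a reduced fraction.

14

1. [ext C1·C2]  r_C2² + 44r_C2 − 812 = 0  ⇒  r_C2 = 14 (r>0 drops 1)
2. [ext C2·C3]  r_C2² + 14r_C2 − 392 = 0  ⇒  r_C2 = 14 (r>0 drops 1)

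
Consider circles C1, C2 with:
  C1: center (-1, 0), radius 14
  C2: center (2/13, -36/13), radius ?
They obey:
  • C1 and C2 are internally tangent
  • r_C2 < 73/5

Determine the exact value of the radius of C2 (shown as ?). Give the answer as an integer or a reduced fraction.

1. [int C1,C2]  r_C2² − 28r_C2 + 187 = 0  ⇒  r_C2 = 11 or 17
2. given r_C2 < 73/5: keep 11

11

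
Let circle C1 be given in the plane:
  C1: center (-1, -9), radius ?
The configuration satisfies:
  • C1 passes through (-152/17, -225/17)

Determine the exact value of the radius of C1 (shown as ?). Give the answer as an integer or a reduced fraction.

1. [C1∋P]  r_C1² − 81 = 0  ⇒  r_C1 = 9 (r>0 drops 1)

9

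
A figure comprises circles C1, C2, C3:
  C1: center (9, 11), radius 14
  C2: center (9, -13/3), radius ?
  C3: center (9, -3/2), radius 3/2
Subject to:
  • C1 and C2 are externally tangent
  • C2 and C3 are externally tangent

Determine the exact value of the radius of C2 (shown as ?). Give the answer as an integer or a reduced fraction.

1. [ext C1·C2]  r_C2² + 28r_C2 − 352/9 = 0  ⇒  r_C2 = 4/3 (r>0 drops 1)
2. [ext C2·C3]  r_C2² + 3r_C2 − 52/9 = 0  ⇒  r_C2 = 4/3 (r>0 drops 1)

4/3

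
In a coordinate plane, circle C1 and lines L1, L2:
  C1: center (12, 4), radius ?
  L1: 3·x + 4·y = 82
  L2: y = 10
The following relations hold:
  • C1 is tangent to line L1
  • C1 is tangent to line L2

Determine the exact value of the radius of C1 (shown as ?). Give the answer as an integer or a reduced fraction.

1. [C1‖L1]  r_C1² − 36 = 0  ⇒  r_C1 = 6 (r>0 drops 1)
2. [C1‖L2]  r_C1² − 36 = 0  ⇒  r_C1 = 6 (r>0 drops 1)

6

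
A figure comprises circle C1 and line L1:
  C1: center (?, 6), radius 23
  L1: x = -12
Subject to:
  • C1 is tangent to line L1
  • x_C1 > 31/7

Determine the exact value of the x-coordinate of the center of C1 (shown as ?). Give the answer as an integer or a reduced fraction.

1. [C1‖L1]  x_C1² + 24x_C1 − 385 = 0  ⇒  x_C1 = -35 or 11
2. given x_C1 > 31/7: keep 11

11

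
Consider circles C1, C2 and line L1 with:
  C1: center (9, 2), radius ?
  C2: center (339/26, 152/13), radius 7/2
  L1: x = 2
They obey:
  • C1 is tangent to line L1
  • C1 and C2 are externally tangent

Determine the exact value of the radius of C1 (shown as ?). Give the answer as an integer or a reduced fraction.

7

1. [C1‖L1]  r_C1² − 49 = 0  ⇒  r_C1 = 7 (r>0 drops 1)
2. [ext C1·C2]  r_C1² + 7r_C1 − 98 = 0  ⇒  r_C1 = 7 (r>0 drops 1)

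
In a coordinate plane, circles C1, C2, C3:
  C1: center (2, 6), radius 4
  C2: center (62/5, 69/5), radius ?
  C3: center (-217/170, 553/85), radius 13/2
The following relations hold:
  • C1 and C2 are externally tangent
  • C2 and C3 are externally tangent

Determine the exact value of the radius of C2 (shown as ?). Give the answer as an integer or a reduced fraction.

9

1. [ext C1·C2]  r_C2² + 8r_C2 − 153 = 0  ⇒  r_C2 = 9 (r>0 drops 1)
2. [ext C2·C3]  r_C2² + 13r_C2 − 198 = 0  ⇒  r_C2 = 9 (r>0 drops 1)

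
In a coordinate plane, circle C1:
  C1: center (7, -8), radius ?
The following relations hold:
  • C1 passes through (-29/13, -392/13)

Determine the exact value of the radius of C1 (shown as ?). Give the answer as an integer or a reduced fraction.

1. [C1∋P]  r_C1² − 576 = 0  ⇒  r_C1 = 24 (r>0 drops 1)

24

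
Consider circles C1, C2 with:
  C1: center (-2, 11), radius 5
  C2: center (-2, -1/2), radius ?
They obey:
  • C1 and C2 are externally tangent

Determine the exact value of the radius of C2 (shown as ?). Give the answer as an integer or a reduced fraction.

1. [ext C1·C2]  r_C2² + 10r_C2 − 429/4 = 0  ⇒  r_C2 = 13/2 (r>0 drops 1)

13/2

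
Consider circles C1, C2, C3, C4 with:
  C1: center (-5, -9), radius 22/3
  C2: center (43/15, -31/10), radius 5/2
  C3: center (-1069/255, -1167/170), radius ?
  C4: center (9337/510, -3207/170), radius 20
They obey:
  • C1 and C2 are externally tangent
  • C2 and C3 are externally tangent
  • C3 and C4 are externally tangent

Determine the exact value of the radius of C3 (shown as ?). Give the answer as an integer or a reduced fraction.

1. [ext C2·C3]  r_C3² + 5r_C3 − 231/4 = 0  ⇒  r_C3 = 11/2 (r>0 drops 1)
2. [ext C3·C4]  r_C3² + 40r_C3 − 1001/4 = 0  ⇒  r_C3 = 11/2 (r>0 drops 1)

11/2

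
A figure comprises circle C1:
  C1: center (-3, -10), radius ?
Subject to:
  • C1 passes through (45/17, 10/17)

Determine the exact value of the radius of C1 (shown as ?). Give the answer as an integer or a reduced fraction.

1. [C1∋P]  r_C1² − 144 = 0  ⇒  r_C1 = 12 (r>0 drops 1)

12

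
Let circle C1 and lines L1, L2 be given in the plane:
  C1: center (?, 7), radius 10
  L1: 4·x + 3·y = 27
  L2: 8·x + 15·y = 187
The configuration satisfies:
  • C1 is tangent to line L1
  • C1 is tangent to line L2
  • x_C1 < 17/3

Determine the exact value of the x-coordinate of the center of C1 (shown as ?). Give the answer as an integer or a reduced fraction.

1. [C1‖L1]  x_C1² − 3x_C1 − 154 = 0  ⇒  x_C1 = -11 or 14
2. [C1‖L2]  x_C1² − (41/2)x_C1 − 693/2 = 0  ⇒  x_C1 = -11 or 63/2

-11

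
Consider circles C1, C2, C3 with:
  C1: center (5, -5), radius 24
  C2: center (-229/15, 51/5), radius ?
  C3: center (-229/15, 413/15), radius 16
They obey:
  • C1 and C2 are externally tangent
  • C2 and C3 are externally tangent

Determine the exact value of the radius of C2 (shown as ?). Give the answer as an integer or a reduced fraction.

4/3

1. [ext C1·C2]  r_C2² + 48r_C2 − 592/9 = 0  ⇒  r_C2 = 4/3 (r>0 drops 1)
2. [ext C2·C3]  r_C2² + 32r_C2 − 400/9 = 0  ⇒  r_C2 = 4/3 (r>0 drops 1)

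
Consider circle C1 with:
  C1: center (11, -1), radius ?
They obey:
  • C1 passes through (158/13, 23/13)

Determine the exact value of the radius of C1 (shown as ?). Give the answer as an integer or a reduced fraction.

1. [C1∋P]  r_C1² − 9 = 0  ⇒  r_C1 = 3 (r>0 drops 1)

3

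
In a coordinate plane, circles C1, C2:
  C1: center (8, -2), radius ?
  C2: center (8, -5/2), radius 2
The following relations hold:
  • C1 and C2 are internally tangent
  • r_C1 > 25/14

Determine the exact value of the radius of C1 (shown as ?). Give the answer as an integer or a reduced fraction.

5/2

1. [int C1,C2]  r_C1² − 4r_C1 + 15/4 = 0  ⇒  r_C1 = 3/2 or 5/2
2. given r_C1 > 25/14: keep 5/2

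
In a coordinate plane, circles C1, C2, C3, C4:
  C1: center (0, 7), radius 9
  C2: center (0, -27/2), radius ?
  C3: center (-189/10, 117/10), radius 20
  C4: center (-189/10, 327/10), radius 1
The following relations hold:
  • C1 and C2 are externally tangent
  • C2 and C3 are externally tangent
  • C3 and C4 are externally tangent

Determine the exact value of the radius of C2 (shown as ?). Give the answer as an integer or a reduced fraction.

1. [ext C1·C2]  r_C2² + 18r_C2 − 1357/4 = 0  ⇒  r_C2 = 23/2 (r>0 drops 1)
2. [ext C2·C3]  r_C2² + 40r_C2 − 2369/4 = 0  ⇒  r_C2 = 23/2 (r>0 drops 1)

23/2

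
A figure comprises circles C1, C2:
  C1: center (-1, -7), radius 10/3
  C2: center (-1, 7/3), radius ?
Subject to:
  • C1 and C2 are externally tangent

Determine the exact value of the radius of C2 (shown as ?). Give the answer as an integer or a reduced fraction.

1. [ext C1·C2]  r_C2² + (20/3)r_C2 − 76 = 0  ⇒  r_C2 = 6 (r>0 drops 1)

6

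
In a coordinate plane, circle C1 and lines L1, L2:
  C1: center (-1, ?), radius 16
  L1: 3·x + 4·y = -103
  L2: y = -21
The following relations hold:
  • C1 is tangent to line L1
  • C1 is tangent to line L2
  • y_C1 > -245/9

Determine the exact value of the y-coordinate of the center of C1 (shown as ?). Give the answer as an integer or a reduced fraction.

1. [C1‖L1]  y_C1² + 50y_C1 + 225 = 0  ⇒  y_C1 = -45 or -5
2. [C1‖L2]  y_C1² + 42y_C1 + 185 = 0  ⇒  y_C1 = -37 or -5

-5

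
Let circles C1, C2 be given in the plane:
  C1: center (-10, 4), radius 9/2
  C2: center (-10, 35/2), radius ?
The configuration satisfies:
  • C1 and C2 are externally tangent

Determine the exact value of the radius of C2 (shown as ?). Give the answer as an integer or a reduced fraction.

9

1. [ext C1·C2]  r_C2² + 9r_C2 − 162 = 0  ⇒  r_C2 = 9 (r>0 drops 1)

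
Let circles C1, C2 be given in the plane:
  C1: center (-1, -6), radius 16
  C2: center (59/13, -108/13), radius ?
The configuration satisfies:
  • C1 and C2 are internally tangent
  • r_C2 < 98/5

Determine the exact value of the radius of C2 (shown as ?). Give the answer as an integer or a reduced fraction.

1. [int C1,C2]  r_C2² − 32r_C2 + 220 = 0  ⇒  r_C2 = 10 or 22
2. given r_C2 < 98/5: keep 10

10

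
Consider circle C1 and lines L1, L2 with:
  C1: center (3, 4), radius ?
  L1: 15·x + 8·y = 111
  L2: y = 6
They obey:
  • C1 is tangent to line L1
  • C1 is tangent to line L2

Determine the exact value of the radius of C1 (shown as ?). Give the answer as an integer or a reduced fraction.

2

1. [C1‖L1]  r_C1² − 4 = 0  ⇒  r_C1 = 2 (r>0 drops 1)
2. [C1‖L2]  r_C1² − 4 = 0  ⇒  r_C1 = 2 (r>0 drops 1)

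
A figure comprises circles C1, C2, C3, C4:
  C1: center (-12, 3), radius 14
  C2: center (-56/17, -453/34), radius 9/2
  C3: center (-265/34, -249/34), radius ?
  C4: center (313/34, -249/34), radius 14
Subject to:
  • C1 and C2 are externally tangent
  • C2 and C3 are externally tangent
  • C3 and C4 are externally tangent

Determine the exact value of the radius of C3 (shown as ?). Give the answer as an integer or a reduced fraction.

3

1. [ext C2·C3]  r_C3² + 9r_C3 − 36 = 0  ⇒  r_C3 = 3 (r>0 drops 1)
2. [ext C3·C4]  r_C3² + 28r_C3 − 93 = 0  ⇒  r_C3 = 3 (r>0 drops 1)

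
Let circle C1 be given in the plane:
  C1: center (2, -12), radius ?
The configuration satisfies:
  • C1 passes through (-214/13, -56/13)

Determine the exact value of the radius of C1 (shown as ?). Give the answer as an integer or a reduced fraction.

1. [C1∋P]  r_C1² − 400 = 0  ⇒  r_C1 = 20 (r>0 drops 1)

20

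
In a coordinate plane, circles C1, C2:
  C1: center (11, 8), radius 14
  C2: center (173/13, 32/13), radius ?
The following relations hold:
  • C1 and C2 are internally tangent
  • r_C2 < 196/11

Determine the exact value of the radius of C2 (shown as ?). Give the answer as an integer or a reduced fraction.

1. [int C1,C2]  r_C2² − 28r_C2 + 160 = 0  ⇒  r_C2 = 8 or 20
2. given r_C2 < 196/11: keep 8

8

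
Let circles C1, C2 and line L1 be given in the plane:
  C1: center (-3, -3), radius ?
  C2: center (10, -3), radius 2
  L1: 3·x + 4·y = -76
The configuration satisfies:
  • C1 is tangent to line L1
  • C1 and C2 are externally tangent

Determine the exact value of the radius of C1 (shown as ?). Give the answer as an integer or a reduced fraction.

11

1. [C1‖L1]  r_C1² − 121 = 0  ⇒  r_C1 = 11 (r>0 drops 1)
2. [ext C1·C2]  r_C1² + 4r_C1 − 165 = 0  ⇒  r_C1 = 11 (r>0 drops 1)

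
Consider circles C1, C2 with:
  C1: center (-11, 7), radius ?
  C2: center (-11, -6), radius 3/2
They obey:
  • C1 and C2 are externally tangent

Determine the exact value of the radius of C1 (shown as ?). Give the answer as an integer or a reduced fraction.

1. [ext C1·C2]  r_C1² + 3r_C1 − 667/4 = 0  ⇒  r_C1 = 23/2 (r>0 drops 1)

23/2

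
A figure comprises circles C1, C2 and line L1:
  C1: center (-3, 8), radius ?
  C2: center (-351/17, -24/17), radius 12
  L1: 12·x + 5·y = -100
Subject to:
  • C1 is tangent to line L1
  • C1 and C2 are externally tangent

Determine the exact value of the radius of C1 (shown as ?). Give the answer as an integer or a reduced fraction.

8

1. [C1‖L1]  r_C1² − 64 = 0  ⇒  r_C1 = 8 (r>0 drops 1)
2. [ext C1·C2]  r_C1² + 24r_C1 − 256 = 0  ⇒  r_C1 = 8 (r>0 drops 1)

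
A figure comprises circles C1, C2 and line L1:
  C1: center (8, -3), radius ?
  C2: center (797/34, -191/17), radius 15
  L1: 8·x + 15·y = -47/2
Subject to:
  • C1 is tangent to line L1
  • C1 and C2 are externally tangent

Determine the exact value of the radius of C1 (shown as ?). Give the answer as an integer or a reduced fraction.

1. [C1‖L1]  r_C1² − 25/4 = 0  ⇒  r_C1 = 5/2 (r>0 drops 1)
2. [ext C1·C2]  r_C1² + 30r_C1 − 325/4 = 0  ⇒  r_C1 = 5/2 (r>0 drops 1)

5/2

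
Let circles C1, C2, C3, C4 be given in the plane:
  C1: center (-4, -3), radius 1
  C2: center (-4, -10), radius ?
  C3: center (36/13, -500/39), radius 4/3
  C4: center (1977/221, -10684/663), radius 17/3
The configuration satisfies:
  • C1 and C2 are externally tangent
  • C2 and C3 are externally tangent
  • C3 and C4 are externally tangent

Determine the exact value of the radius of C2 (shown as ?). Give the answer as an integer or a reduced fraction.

6

1. [ext C1·C2]  r_C2² + 2r_C2 − 48 = 0  ⇒  r_C2 = 6 (r>0 drops 1)
2. [ext C2·C3]  r_C2² + (8/3)r_C2 − 52 = 0  ⇒  r_C2 = 6 (r>0 drops 1)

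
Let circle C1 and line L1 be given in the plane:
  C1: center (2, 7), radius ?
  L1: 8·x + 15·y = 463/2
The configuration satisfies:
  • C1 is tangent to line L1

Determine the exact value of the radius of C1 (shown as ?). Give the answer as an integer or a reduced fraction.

1. [C1‖L1]  r_C1² − 169/4 = 0  ⇒  r_C1 = 13/2 (r>0 drops 1)

13/2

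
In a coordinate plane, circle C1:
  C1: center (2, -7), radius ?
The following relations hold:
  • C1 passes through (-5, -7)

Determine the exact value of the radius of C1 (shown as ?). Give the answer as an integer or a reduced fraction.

1. [C1∋P]  r_C1² − 49 = 0  ⇒  r_C1 = 7 (r>0 drops 1)

7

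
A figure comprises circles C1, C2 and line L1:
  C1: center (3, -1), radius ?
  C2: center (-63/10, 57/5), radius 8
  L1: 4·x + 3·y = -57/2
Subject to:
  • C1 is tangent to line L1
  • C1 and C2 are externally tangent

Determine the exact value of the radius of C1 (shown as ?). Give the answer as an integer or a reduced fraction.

15/2

1. [C1‖L1]  r_C1² − 225/4 = 0  ⇒  r_C1 = 15/2 (r>0 drops 1)
2. [ext C1·C2]  r_C1² + 16r_C1 − 705/4 = 0  ⇒  r_C1 = 15/2 (r>0 drops 1)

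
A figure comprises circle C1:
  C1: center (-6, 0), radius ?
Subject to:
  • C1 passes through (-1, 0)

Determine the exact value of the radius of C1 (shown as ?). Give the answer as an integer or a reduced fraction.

1. [C1∋P]  r_C1² − 25 = 0  ⇒  r_C1 = 5 (r>0 drops 1)

5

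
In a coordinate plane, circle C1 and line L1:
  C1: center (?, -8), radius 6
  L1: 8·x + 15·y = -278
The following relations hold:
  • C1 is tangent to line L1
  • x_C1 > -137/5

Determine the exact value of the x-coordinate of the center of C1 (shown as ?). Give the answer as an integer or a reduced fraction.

1. [C1‖L1]  x_C1² + (79/2)x_C1 + 455/2 = 0  ⇒  x_C1 = -65/2 or -7
2. given x_C1 > -137/5: keep -7

-7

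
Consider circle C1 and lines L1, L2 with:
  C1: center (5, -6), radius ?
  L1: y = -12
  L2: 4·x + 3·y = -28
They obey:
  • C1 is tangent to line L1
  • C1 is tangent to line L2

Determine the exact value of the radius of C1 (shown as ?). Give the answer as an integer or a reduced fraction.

6

1. [C1‖L1]  r_C1² − 36 = 0  ⇒  r_C1 = 6 (r>0 drops 1)
2. [C1‖L2]  r_C1² − 36 = 0  ⇒  r_C1 = 6 (r>0 drops 1)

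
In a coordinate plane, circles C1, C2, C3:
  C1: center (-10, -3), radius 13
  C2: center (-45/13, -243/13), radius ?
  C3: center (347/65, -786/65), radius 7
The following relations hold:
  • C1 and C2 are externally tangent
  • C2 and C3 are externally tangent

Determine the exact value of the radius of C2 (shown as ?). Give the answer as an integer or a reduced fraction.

1. [ext C1·C2]  r_C2² + 26r_C2 − 120 = 0  ⇒  r_C2 = 4 (r>0 drops 1)
2. [ext C2·C3]  r_C2² + 14r_C2 − 72 = 0  ⇒  r_C2 = 4 (r>0 drops 1)

4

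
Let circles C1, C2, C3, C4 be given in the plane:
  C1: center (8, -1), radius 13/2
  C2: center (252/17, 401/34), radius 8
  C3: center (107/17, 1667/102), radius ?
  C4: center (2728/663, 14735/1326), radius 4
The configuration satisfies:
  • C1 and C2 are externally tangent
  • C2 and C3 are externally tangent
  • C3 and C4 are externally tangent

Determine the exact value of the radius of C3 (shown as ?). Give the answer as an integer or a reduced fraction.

1. [ext C2·C3]  r_C3² + 16r_C3 − 265/9 = 0  ⇒  r_C3 = 5/3 (r>0 drops 1)
2. [ext C3·C4]  r_C3² + 8r_C3 − 145/9 = 0  ⇒  r_C3 = 5/3 (r>0 drops 1)

5/3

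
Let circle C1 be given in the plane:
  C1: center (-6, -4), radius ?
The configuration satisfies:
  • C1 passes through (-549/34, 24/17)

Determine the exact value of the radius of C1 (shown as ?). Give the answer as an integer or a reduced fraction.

1. [C1∋P]  r_C1² − 529/4 = 0  ⇒  r_C1 = 23/2 (r>0 drops 1)

23/2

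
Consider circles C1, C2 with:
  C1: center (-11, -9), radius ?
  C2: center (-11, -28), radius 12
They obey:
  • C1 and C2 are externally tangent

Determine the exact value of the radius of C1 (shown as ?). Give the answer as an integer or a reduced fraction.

1. [ext C1·C2]  r_C1² + 24r_C1 − 217 = 0  ⇒  r_C1 = 7 (r>0 drops 1)

7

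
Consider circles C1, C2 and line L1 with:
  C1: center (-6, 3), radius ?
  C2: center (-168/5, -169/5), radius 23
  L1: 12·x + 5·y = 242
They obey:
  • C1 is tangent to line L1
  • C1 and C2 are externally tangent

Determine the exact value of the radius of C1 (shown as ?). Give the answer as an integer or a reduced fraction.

1. [C1‖L1]  r_C1² − 529 = 0  ⇒  r_C1 = 23 (r>0 drops 1)
2. [ext C1·C2]  r_C1² + 46r_C1 − 1587 = 0  ⇒  r_C1 = 23 (r>0 drops 1)

23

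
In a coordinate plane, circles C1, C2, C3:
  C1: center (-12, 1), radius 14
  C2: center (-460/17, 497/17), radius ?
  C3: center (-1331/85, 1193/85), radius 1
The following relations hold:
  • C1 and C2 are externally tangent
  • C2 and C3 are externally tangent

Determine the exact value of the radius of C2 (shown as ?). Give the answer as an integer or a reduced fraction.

1. [ext C1·C2]  r_C2² + 28r_C2 − 828 = 0  ⇒  r_C2 = 18 (r>0 drops 1)
2. [ext C2·C3]  r_C2² + 2r_C2 − 360 = 0  ⇒  r_C2 = 18 (r>0 drops 1)

18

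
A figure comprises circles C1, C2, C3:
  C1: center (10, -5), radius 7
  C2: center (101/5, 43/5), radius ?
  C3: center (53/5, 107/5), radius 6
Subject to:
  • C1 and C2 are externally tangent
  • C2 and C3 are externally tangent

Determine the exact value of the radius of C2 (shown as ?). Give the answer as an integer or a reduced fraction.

1. [ext C1·C2]  r_C2² + 14r_C2 − 240 = 0  ⇒  r_C2 = 10 (r>0 drops 1)
2. [ext C2·C3]  r_C2² + 12r_C2 − 220 = 0  ⇒  r_C2 = 10 (r>0 drops 1)

10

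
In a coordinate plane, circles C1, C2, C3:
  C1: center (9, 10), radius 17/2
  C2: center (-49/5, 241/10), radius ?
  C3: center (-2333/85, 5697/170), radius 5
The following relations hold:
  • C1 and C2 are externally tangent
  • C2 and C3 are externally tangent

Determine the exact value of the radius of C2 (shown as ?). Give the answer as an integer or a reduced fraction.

15

1. [ext C1·C2]  r_C2² + 17r_C2 − 480 = 0  ⇒  r_C2 = 15 (r>0 drops 1)
2. [ext C2·C3]  r_C2² + 10r_C2 − 375 = 0  ⇒  r_C2 = 15 (r>0 drops 1)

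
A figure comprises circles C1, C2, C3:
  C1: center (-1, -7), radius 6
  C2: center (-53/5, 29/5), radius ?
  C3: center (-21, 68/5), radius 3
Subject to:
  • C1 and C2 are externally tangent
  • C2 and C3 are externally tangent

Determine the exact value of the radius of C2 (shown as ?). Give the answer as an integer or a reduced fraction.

10

1. [ext C1·C2]  r_C2² + 12r_C2 − 220 = 0  ⇒  r_C2 = 10 (r>0 drops 1)
2. [ext C2·C3]  r_C2² + 6r_C2 − 160 = 0  ⇒  r_C2 = 10 (r>0 drops 1)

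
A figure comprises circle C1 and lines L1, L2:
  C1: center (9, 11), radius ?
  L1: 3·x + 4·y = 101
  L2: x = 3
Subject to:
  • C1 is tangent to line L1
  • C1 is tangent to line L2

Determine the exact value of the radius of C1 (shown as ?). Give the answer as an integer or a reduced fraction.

1. [C1‖L1]  r_C1² − 36 = 0  ⇒  r_C1 = 6 (r>0 drops 1)
2. [C1‖L2]  r_C1² − 36 = 0  ⇒  r_C1 = 6 (r>0 drops 1)

6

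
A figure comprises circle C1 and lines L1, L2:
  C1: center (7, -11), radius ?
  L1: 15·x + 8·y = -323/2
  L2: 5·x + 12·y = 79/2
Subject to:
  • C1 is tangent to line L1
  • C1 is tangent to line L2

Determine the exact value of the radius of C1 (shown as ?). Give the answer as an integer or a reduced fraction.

21/2

1. [C1‖L1]  r_C1² − 441/4 = 0  ⇒  r_C1 = 21/2 (r>0 drops 1)
2. [C1‖L2]  r_C1² − 441/4 = 0  ⇒  r_C1 = 21/2 (r>0 drops 1)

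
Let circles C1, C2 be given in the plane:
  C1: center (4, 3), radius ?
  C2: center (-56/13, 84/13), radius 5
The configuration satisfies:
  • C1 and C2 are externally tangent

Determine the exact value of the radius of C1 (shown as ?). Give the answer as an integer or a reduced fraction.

4

1. [ext C1·C2]  r_C1² + 10r_C1 − 56 = 0  ⇒  r_C1 = 4 (r>0 drops 1)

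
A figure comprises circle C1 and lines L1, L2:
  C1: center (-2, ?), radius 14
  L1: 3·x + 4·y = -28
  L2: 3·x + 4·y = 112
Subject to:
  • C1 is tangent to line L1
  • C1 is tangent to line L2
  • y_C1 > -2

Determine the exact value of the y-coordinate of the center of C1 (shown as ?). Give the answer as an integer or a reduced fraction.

12

1. [C1‖L1]  y_C1² + 11y_C1 − 276 = 0  ⇒  y_C1 = -23 or 12
2. [C1‖L2]  y_C1² − 59y_C1 + 564 = 0  ⇒  y_C1 = 12 or 47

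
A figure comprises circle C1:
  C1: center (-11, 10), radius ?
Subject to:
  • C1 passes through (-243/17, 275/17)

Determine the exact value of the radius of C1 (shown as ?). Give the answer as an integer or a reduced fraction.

1. [C1∋P]  r_C1² − 49 = 0  ⇒  r_C1 = 7 (r>0 drops 1)

7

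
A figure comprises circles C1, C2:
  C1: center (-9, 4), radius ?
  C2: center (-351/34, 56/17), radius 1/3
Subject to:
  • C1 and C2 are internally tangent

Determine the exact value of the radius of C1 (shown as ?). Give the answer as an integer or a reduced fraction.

11/6

1. [int C1,C2]  r_C1² − (2/3)r_C1 − 77/36 = 0  ⇒  r_C1 = 11/6 (r>0 drops 1)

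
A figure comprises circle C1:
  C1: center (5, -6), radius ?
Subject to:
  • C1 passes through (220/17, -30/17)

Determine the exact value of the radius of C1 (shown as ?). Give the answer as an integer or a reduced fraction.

1. [C1∋P]  r_C1² − 81 = 0  ⇒  r_C1 = 9 (r>0 drops 1)

9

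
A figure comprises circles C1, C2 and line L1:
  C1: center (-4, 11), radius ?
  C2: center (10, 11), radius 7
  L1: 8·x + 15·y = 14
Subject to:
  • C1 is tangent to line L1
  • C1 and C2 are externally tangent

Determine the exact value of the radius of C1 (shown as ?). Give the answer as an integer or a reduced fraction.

1. [C1‖L1]  r_C1² − 49 = 0  ⇒  r_C1 = 7 (r>0 drops 1)
2. [ext C1·C2]  r_C1² + 14r_C1 − 147 = 0  ⇒  r_C1 = 7 (r>0 drops 1)

7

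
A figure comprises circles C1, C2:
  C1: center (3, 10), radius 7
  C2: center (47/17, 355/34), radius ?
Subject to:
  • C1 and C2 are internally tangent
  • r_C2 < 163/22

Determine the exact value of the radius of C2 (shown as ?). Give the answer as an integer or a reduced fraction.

1. [int C1,C2]  r_C2² − 14r_C2 + 195/4 = 0  ⇒  r_C2 = 13/2 or 15/2
2. given r_C2 < 163/22: keep 13/2

13/2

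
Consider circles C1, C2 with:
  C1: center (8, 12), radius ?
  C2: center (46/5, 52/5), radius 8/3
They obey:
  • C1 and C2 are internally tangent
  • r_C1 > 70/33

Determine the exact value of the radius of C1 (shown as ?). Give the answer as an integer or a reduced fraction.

1. [int C1,C2]  r_C1² − (16/3)r_C1 + 28/9 = 0  ⇒  r_C1 = 2/3 or 14/3
2. given r_C1 > 70/33: keep 14/3

14/3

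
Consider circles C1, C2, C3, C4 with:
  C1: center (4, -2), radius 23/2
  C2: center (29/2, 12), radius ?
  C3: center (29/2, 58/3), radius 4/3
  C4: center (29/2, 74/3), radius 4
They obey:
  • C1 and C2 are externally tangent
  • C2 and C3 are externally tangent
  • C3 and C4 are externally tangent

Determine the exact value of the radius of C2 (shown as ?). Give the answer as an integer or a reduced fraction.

6

1. [ext C1·C2]  r_C2² + 23r_C2 − 174 = 0  ⇒  r_C2 = 6 (r>0 drops 1)
2. [ext C2·C3]  r_C2² + (8/3)r_C2 − 52 = 0  ⇒  r_C2 = 6 (r>0 drops 1)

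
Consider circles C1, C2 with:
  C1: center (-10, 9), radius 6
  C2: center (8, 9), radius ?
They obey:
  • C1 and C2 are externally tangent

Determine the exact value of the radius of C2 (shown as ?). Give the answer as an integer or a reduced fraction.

12

1. [ext C1·C2]  r_C2² + 12r_C2 − 288 = 0  ⇒  r_C2 = 12 (r>0 drops 1)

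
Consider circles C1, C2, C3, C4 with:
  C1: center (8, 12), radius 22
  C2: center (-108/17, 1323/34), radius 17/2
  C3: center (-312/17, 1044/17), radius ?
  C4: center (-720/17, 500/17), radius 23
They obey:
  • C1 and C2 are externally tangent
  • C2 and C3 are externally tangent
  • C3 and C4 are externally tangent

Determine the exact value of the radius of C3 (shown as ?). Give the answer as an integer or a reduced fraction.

1. [ext C2·C3]  r_C3² + 17r_C3 − 578 = 0  ⇒  r_C3 = 17 (r>0 drops 1)
2. [ext C3·C4]  r_C3² + 46r_C3 − 1071 = 0  ⇒  r_C3 = 17 (r>0 drops 1)

17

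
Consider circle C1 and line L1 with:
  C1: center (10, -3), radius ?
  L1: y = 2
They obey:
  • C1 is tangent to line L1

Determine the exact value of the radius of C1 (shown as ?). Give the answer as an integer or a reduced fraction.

5

1. [C1‖L1]  r_C1² − 25 = 0  ⇒  r_C1 = 5 (r>0 drops 1)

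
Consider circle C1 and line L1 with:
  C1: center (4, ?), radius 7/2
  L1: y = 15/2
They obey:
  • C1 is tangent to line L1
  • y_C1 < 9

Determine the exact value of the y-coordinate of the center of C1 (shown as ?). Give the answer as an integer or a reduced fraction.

4

1. [C1‖L1]  y_C1² − 15y_C1 + 44 = 0  ⇒  y_C1 = 4 or 11
2. given y_C1 < 9: keep 4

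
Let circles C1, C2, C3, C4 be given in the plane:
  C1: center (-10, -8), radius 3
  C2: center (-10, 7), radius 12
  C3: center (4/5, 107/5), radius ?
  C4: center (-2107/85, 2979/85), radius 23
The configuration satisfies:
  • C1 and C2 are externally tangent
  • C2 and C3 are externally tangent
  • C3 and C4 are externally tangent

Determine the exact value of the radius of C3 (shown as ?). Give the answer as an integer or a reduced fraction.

6

1. [ext C2·C3]  r_C3² + 24r_C3 − 180 = 0  ⇒  r_C3 = 6 (r>0 drops 1)
2. [ext C3·C4]  r_C3² + 46r_C3 − 312 = 0  ⇒  r_C3 = 6 (r>0 drops 1)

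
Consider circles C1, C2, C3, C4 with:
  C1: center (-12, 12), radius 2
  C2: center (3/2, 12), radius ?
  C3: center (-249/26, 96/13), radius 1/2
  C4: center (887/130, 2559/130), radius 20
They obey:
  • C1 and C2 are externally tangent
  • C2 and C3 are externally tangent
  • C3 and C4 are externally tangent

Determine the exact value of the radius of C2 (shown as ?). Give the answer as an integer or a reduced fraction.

23/2

1. [ext C1·C2]  r_C2² + 4r_C2 − 713/4 = 0  ⇒  r_C2 = 23/2 (r>0 drops 1)
2. [ext C2·C3]  r_C2² + 1r_C2 − 575/4 = 0  ⇒  r_C2 = 23/2 (r>0 drops 1)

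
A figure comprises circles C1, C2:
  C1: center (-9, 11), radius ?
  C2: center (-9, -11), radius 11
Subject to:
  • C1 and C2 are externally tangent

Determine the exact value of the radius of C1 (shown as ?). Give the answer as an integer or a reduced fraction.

1. [ext C1·C2]  r_C1² + 22r_C1 − 363 = 0  ⇒  r_C1 = 11 (r>0 drops 1)

11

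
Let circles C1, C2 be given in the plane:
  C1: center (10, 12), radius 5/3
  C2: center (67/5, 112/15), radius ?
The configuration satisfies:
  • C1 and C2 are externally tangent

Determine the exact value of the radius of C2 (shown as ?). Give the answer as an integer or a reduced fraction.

4

1. [ext C1·C2]  r_C2² + (10/3)r_C2 − 88/3 = 0  ⇒  r_C2 = 4 (r>0 drops 1)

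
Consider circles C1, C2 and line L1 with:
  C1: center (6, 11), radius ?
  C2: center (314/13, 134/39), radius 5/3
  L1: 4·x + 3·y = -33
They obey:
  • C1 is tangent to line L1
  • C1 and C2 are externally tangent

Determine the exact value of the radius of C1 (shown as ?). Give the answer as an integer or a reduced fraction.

18

1. [C1‖L1]  r_C1² − 324 = 0  ⇒  r_C1 = 18 (r>0 drops 1)
2. [ext C1·C2]  r_C1² + (10/3)r_C1 − 384 = 0  ⇒  r_C1 = 18 (r>0 drops 1)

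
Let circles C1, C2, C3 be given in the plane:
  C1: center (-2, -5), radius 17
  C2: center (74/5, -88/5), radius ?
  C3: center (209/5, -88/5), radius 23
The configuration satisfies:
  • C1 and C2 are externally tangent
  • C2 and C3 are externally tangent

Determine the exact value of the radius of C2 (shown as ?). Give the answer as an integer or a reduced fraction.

1. [ext C1·C2]  r_C2² + 34r_C2 − 152 = 0  ⇒  r_C2 = 4 (r>0 drops 1)
2. [ext C2·C3]  r_C2² + 46r_C2 − 200 = 0  ⇒  r_C2 = 4 (r>0 drops 1)

4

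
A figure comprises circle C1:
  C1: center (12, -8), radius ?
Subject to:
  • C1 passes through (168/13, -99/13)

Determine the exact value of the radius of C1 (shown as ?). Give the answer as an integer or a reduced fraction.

1. [C1∋P]  r_C1² − 1 = 0  ⇒  r_C1 = 1 (r>0 drops 1)

1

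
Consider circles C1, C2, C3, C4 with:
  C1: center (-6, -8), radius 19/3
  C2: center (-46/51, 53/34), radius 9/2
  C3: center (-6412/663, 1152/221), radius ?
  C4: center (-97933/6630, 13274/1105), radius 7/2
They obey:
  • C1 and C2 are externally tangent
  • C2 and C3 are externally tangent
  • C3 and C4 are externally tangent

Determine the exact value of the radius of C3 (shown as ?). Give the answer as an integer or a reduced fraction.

1. [ext C2·C3]  r_C3² + 9r_C3 − 70 = 0  ⇒  r_C3 = 5 (r>0 drops 1)
2. [ext C3·C4]  r_C3² + 7r_C3 − 60 = 0  ⇒  r_C3 = 5 (r>0 drops 1)

5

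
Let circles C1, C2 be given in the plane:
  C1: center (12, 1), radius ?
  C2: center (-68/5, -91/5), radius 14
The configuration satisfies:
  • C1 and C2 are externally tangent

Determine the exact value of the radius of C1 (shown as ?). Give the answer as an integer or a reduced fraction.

1. [ext C1·C2]  r_C1² + 28r_C1 − 828 = 0  ⇒  r_C1 = 18 (r>0 drops 1)

18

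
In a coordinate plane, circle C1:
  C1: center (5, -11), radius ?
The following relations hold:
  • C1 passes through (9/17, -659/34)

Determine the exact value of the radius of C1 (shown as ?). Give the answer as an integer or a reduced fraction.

19/2

1. [C1∋P]  r_C1² − 361/4 = 0  ⇒  r_C1 = 19/2 (r>0 drops 1)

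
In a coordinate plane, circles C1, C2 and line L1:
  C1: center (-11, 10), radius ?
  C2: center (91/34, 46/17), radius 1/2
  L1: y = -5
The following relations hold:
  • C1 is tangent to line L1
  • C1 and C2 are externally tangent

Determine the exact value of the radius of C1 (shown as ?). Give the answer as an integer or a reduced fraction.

1. [C1‖L1]  r_C1² − 225 = 0  ⇒  r_C1 = 15 (r>0 drops 1)
2. [ext C1·C2]  r_C1² + 1r_C1 − 240 = 0  ⇒  r_C1 = 15 (r>0 drops 1)

15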